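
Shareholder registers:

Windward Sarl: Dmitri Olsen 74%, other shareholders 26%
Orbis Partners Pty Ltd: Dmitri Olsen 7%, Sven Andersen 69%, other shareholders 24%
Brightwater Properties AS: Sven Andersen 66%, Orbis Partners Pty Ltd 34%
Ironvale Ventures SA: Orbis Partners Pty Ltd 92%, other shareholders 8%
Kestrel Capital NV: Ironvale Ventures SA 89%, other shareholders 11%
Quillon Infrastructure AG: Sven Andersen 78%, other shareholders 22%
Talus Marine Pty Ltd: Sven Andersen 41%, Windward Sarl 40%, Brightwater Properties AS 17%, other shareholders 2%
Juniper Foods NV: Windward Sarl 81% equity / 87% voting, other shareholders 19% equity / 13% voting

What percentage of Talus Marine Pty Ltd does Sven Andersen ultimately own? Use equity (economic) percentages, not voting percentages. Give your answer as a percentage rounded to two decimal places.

56.21%

Sven reaches Talus along 3 paths.
Direct stake: 41% = 41%.
Via Brightwater: 66% × 17% = 11.22%.
Via Orbis → Brightwater: 69% × 34% × 17% = 3.9882%.
Total: 41% + 11.22% + 3.9882% = 56.2082%.
Rounded: 56.21%.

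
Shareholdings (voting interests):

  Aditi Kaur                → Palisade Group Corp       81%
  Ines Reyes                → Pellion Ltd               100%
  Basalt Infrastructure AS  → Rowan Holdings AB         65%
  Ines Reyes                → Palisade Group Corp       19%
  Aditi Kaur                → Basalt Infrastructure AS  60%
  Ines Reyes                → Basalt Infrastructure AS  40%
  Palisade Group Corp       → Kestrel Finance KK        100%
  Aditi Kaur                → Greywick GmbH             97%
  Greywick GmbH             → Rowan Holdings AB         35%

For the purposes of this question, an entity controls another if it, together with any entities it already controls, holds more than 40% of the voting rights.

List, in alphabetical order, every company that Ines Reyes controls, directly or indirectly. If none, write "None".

Ines holds 100% of Pellion, so Ines controls Pellion.
No other company's threshold is met.

Pellion Ltd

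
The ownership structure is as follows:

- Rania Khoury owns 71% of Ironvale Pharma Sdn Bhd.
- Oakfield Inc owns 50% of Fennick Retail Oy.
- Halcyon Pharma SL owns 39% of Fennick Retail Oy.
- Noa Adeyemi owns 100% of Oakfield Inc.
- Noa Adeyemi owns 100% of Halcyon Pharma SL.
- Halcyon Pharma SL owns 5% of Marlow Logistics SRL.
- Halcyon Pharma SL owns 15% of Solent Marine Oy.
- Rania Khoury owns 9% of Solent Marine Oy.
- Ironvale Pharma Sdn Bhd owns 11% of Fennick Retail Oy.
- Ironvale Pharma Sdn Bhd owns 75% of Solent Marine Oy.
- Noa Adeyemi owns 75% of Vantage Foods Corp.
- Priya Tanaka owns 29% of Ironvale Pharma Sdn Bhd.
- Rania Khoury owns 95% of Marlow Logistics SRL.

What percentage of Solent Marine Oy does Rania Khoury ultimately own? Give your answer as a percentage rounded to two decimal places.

62.25%

Rania reaches Solent along 2 paths.
Via Ironvale: 71% × 75% = 53.25%.
Direct stake: 9% = 9%.
Total: 53.25% + 9% = 62.25%.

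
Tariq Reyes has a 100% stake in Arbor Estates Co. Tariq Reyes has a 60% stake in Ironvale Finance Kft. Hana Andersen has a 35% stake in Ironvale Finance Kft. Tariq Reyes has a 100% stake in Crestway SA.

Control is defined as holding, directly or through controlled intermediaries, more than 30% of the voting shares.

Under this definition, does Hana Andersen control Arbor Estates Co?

Hana holds 35% of Ironvale, so Hana controls Ironvale.
Neither Hana nor any entity Hana controls holds any voting interest in Arbor.
So Hana does not control Arbor.

No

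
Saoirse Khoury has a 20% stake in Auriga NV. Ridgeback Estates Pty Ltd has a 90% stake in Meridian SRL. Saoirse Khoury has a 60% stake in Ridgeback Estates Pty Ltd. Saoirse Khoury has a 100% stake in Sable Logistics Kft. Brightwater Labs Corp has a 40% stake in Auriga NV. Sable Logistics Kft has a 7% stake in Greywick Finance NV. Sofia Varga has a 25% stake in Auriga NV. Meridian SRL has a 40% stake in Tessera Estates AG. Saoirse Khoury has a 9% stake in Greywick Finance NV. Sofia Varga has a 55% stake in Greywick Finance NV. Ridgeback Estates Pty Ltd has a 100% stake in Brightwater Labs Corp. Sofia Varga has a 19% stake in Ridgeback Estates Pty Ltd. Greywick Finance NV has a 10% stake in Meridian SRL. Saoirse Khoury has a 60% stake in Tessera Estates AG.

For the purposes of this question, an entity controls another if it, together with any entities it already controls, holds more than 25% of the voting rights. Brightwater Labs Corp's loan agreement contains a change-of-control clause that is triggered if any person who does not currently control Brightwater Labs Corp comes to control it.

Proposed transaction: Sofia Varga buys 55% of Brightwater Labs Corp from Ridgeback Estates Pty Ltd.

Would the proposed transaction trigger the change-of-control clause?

The purchase adds only to Sofia's holdings (Ridgeback's stake shrinks), so Sofia is the only person who could newly come to control Brightwater.
Sofia holds 55% of Greywick, so Sofia controls Greywick.
Neither Sofia nor any entity Sofia controls holds any voting interest in Brightwater.
So before the transaction, Sofia does not control Brightwater.
After the purchase, Sofia holds 55% of Brightwater directly, and Ridgeback's stake falls to 45%.
Sofia holds 55% of Brightwater, so Sofia controls Brightwater.
Sofia did not control Brightwater before and does after, so the clause is triggered.

Yes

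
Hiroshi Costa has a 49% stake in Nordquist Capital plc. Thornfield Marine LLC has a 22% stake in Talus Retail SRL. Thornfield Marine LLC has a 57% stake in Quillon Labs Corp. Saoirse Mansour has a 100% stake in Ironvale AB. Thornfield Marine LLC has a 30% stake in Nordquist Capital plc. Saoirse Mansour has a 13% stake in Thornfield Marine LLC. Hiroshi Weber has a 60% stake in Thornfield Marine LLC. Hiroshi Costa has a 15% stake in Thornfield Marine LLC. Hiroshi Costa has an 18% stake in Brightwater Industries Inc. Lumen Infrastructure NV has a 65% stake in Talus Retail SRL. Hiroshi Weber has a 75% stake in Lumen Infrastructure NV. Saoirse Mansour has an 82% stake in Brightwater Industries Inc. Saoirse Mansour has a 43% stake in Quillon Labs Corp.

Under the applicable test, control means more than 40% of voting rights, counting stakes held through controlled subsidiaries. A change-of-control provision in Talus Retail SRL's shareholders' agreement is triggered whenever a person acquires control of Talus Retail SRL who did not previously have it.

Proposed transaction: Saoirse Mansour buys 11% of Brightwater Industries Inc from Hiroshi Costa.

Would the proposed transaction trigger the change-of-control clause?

No

The purchase adds only to Saoirse's holdings (Hiroshi Costa's stake shrinks), so Saoirse is the only person who could newly come to control Talus.
Saoirse holds 82% of Brightwater, so Saoirse controls Brightwater.
Saoirse holds 43% of Quillon, so Saoirse controls Quillon.
Saoirse holds 100% of Ironvale, so Saoirse controls Ironvale.
Neither Saoirse nor any entity Saoirse controls holds any voting interest in Talus.
So before the transaction, Saoirse does not control Talus.
After the purchase, Saoirse's direct stake in Brightwater rises to 82% + 11% = 93%, and Hiroshi Costa's stake falls to 7%.
Saoirse holds 93% of Brightwater, so Saoirse controls Brightwater.
After the transaction, neither Saoirse nor any entity Saoirse controls holds a voting interest in Talus, so Saoirse still does not control it.
No new person acquires control, so the clause is not triggered.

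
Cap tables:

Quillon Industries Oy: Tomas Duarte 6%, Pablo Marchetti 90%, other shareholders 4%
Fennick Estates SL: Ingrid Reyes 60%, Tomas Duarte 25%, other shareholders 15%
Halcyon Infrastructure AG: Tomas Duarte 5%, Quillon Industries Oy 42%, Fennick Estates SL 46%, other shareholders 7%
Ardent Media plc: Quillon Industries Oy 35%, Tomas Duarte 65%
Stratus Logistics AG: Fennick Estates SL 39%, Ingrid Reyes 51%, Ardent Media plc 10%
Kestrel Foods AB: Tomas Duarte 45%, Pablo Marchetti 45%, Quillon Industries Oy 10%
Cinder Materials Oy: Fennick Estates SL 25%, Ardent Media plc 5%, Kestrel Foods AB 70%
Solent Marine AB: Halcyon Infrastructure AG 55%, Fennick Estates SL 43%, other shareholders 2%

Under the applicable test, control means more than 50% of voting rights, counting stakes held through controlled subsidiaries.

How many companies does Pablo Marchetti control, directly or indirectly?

Pablo holds 90% of Quillon, so Pablo controls Quillon.
Pablo and Quillon together hold 45% + 10% = 55% of Kestrel, so Pablo controls Kestrel.
Kestrel holds 70% of Cinder, so Pablo controls Cinder.
No other company's threshold is met.
Pablo controls 3 companies.

3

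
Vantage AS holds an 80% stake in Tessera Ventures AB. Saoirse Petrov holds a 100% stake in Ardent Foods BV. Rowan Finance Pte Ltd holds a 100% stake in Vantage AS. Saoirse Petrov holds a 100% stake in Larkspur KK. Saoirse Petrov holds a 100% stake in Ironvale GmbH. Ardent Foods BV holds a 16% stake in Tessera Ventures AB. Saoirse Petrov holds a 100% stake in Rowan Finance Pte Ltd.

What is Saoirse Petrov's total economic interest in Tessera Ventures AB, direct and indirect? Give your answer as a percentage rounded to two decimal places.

96.00%

Saoirse reaches Tessera along 2 paths.
Via Rowan → Vantage: 100% × 100% × 80% = 80%.
Via Ardent: 100% × 16% = 16%.
Total: 80% + 16% = 96%.
Rounded: 96.00%.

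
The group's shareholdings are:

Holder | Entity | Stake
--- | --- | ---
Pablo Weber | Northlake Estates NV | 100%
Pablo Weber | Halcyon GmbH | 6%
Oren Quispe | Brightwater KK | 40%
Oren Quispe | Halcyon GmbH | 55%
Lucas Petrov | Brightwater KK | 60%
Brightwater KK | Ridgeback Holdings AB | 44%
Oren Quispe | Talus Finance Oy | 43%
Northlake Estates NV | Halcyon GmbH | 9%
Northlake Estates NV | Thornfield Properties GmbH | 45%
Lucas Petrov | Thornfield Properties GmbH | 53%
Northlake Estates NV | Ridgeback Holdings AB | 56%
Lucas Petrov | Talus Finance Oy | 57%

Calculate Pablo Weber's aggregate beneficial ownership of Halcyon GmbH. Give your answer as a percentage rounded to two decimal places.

Pablo reaches Halcyon along 2 paths.
Direct stake: 6% = 6%.
Via Northlake: 100% × 9% = 9%.
Total: 6% + 9% = 15%.
Rounded: 15.00%.

15.00%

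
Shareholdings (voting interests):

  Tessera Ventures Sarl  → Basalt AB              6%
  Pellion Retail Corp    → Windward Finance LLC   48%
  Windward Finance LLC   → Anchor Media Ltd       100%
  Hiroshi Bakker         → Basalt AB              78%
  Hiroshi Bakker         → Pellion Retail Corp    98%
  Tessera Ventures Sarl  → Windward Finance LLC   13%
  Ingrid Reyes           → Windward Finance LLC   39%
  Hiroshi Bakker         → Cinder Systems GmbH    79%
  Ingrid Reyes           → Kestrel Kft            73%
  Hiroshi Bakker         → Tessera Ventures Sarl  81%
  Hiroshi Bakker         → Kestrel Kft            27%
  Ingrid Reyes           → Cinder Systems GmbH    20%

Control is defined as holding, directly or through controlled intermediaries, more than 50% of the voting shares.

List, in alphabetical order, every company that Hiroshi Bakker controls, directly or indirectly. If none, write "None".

Hiroshi holds 79% of Cinder, so Hiroshi controls Cinder.
Hiroshi holds 81% of Tessera, so Hiroshi controls Tessera.
Hiroshi holds 98% of Pellion, so Hiroshi controls Pellion.
Tessera and Hiroshi together hold 6% + 78% = 84% of Basalt, so Hiroshi controls Basalt.
Pellion and Tessera together hold 48% + 13% = 61% of Windward, so Hiroshi controls Windward.
Windward holds 100% of Anchor, so Hiroshi controls Anchor.
No other company's threshold is met.

Anchor Media Ltd, Basalt AB, Cinder Systems GmbH, Pellion Retail Corp, Tessera Ventures Sarl, Windward Finance LLC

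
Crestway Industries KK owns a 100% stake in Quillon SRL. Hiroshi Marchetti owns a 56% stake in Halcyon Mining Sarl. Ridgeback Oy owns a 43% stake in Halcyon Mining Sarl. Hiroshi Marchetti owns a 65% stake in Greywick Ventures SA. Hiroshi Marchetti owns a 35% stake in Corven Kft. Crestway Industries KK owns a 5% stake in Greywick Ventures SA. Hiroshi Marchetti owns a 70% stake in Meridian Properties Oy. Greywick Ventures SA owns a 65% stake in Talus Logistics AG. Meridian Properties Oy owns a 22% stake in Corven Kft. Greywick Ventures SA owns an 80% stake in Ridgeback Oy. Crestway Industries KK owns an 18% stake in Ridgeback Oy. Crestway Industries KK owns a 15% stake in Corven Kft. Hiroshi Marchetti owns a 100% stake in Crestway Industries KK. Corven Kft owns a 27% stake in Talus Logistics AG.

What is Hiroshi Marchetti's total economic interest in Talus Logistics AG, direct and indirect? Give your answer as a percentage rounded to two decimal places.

Hiroshi reaches Talus along 5 paths.
Via Crestway → Greywick: 100% × 5% × 65% = 3.25%.
Via Greywick: 65% × 65% = 42.25%.
Via Meridian → Corven: 70% × 22% × 27% = 4.158%.
Via Corven: 35% × 27% = 9.45%.
Via Crestway → Corven: 100% × 15% × 27% = 4.05%.
Total: 3.25% + 42.25% + 4.158% + 9.45% + 4.05% = 63.158%.
Rounded: 63.16%.

63.16%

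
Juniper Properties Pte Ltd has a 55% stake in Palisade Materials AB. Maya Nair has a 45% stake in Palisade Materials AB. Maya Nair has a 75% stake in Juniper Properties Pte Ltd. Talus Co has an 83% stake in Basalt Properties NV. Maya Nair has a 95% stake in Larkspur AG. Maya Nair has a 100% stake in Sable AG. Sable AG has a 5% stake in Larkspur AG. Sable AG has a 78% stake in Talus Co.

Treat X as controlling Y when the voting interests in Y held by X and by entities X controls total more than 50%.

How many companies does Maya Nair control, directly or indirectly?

Maya holds 100% of Sable, so Maya controls Sable.
Maya holds 75% of Juniper, so Maya controls Juniper.
Maya and Juniper together hold 45% + 55% = 100% of Palisade, so Maya controls Palisade.
Sable and Maya together hold 5% + 95% = 100% of Larkspur, so Maya controls Larkspur.
Sable holds 78% of Talus, so Maya controls Talus.
Talus holds 83% of Basalt, so Maya controls Basalt.
Maya controls 6 companies.

6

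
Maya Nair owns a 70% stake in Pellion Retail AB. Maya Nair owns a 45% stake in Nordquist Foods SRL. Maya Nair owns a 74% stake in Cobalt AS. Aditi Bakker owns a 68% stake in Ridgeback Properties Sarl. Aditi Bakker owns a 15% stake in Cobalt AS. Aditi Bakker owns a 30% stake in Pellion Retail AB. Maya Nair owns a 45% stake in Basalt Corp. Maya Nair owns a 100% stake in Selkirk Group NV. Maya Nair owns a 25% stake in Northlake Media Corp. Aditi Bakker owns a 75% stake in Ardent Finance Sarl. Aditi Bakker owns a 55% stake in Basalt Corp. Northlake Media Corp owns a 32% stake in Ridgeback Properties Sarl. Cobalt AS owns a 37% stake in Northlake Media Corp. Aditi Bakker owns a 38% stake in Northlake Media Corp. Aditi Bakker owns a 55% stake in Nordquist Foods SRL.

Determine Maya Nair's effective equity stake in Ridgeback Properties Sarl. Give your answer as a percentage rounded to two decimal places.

Maya reaches Ridgeback along 2 paths.
Via Northlake: 25% × 32% = 8%.
Via Cobalt → Northlake: 74% × 37% × 32% = 8.7616%.
Total: 8% + 8.7616% = 16.7616%.
Rounded: 16.76%.

16.76%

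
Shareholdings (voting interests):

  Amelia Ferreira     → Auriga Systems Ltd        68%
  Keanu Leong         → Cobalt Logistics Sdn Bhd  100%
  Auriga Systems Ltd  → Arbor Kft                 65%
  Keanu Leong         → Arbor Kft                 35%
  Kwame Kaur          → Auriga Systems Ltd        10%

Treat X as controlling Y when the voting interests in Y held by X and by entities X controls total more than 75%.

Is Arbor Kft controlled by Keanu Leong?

No

Keanu holds 100% of Cobalt, so Keanu controls Cobalt.
In Arbor, Keanu's side holds only 35%, not > 75%.
So Keanu does not control Arbor.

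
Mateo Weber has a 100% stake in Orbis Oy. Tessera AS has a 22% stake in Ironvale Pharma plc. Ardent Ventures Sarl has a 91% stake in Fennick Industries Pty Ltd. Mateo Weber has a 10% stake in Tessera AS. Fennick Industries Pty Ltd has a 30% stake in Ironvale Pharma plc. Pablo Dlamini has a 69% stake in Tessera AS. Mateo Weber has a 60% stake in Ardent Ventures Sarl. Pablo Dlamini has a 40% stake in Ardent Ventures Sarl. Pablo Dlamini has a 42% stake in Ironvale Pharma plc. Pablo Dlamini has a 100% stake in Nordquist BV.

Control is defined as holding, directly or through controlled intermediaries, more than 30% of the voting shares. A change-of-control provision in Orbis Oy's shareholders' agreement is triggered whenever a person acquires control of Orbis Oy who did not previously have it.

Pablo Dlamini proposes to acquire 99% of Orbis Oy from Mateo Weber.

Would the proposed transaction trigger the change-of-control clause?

Yes

The purchase adds only to Pablo's holdings (Mateo's stake shrinks), so Pablo is the only person who could newly come to control Orbis.
Pablo holds 40% of Ardent, so Pablo controls Ardent.
Pablo holds 69% of Tessera, so Pablo controls Tessera.
Ardent holds 91% of Fennick, so Pablo controls Fennick.
Fennick and Pablo and Tessera together hold 30% + 42% + 22% = 94% of Ironvale, so Pablo controls Ironvale.
Pablo holds 100% of Nordquist, so Pablo controls Nordquist.
Neither Pablo nor any entity Pablo controls holds any voting interest in Orbis.
So before the transaction, Pablo does not control Orbis.
After the purchase, Pablo holds 99% of Orbis directly, and Mateo's stake falls to 1%.
Pablo holds 99% of Orbis, so Pablo controls Orbis.
Pablo did not control Orbis before and does after, so the clause is triggered.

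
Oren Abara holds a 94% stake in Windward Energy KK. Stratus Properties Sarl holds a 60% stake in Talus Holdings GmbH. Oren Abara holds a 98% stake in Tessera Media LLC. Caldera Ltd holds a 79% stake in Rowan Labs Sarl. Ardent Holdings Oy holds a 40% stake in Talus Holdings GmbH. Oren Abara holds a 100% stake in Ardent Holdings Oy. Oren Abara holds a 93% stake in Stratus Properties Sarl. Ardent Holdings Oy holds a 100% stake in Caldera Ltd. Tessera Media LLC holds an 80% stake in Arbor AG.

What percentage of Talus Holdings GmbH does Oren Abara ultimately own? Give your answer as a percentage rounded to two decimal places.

Oren reaches Talus along 2 paths.
Via Stratus: 93% × 60% = 55.8%.
Via Ardent: 100% × 40% = 40%.
Total: 55.8% + 40% = 95.8%.
Rounded: 95.80%.

95.80%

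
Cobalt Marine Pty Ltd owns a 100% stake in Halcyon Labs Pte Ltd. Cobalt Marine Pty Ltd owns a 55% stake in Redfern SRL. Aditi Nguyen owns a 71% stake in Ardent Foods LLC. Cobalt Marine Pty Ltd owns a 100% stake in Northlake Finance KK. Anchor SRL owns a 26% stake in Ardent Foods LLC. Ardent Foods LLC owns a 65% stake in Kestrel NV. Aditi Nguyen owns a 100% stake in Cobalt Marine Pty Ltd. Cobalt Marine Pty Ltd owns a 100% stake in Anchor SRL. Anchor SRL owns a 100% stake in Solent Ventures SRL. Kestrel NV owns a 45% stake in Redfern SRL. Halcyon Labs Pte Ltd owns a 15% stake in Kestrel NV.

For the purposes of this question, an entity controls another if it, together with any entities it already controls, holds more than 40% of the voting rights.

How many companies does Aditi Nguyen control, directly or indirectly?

Aditi holds 100% of Cobalt, so Aditi controls Cobalt.
Cobalt holds 100% of Anchor, so Aditi controls Anchor.
Aditi and Anchor together hold 71% + 26% = 97% of Ardent, so Aditi controls Ardent.
Cobalt holds 100% of Halcyon, so Aditi controls Halcyon.
Anchor holds 100% of Solent, so Aditi controls Solent.
Halcyon and Ardent together hold 15% + 65% = 80% of Kestrel, so Aditi controls Kestrel.
Cobalt and Kestrel together hold 55% + 45% = 100% of Redfern, so Aditi controls Redfern.
Cobalt holds 100% of Northlake, so Aditi controls Northlake.
Aditi controls 8 companies.

8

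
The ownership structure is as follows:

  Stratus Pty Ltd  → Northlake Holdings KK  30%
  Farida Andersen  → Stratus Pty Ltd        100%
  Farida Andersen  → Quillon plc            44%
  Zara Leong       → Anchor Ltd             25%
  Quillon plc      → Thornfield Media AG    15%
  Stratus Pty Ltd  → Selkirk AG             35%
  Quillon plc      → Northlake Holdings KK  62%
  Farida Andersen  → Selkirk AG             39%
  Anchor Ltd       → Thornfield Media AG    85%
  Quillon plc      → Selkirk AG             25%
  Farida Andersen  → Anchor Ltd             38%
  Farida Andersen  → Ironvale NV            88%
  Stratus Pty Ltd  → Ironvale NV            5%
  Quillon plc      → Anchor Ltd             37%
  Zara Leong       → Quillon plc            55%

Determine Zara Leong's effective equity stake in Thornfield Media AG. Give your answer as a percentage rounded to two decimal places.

46.80%

Zara reaches Thornfield along 3 paths.
Via Anchor: 25% × 85% = 21.25%.
Via Quillon → Anchor: 55% × 37% × 85% = 17.2975%.
Via Quillon: 55% × 15% = 8.25%.
Total: 21.25% + 17.2975% + 8.25% = 46.7975%.
Rounded: 46.80%.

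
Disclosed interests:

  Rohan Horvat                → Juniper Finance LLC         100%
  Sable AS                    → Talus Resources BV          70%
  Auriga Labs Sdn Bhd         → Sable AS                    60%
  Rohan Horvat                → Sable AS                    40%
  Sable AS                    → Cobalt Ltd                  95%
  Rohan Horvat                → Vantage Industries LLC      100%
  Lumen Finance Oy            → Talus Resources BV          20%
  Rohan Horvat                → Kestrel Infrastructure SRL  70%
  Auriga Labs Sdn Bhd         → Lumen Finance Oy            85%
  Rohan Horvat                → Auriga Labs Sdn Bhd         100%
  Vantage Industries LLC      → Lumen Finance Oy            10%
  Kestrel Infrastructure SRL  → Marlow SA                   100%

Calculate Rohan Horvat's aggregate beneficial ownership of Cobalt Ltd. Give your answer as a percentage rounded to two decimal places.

Rohan reaches Cobalt along 2 paths.
Via Auriga → Sable: 100% × 60% × 95% = 57%.
Via Sable: 40% × 95% = 38%.
Total: 57% + 38% = 95%.
Rounded: 95.00%.

95.00%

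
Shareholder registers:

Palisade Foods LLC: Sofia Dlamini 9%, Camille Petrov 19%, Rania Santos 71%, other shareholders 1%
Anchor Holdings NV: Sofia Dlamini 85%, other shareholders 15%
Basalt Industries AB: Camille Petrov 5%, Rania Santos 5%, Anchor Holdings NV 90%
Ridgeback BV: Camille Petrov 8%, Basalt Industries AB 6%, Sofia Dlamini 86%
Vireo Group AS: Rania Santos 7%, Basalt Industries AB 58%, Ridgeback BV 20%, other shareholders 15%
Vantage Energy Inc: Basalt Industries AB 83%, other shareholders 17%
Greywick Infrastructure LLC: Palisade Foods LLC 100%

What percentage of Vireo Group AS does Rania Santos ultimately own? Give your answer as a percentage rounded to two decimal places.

9.96%

Rania reaches Vireo along 3 paths.
Direct stake: 7% = 7%.
Via Basalt: 5% × 58% = 2.9%.
Via Basalt → Ridgeback: 5% × 6% × 20% = 0.06%.
Total: 7% + 2.9% + 0.06% = 9.96%.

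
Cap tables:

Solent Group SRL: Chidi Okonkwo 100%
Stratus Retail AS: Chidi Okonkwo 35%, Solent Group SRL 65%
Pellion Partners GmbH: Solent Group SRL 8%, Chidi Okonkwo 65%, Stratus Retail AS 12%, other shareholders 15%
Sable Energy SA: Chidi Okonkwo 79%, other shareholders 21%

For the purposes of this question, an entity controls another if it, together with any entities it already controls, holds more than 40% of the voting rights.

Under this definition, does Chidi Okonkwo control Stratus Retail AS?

Chidi holds 100% of Solent, so Chidi controls Solent.
Chidi and Solent together hold 35% + 65% = 100% of Stratus, so Chidi controls Stratus.

Yes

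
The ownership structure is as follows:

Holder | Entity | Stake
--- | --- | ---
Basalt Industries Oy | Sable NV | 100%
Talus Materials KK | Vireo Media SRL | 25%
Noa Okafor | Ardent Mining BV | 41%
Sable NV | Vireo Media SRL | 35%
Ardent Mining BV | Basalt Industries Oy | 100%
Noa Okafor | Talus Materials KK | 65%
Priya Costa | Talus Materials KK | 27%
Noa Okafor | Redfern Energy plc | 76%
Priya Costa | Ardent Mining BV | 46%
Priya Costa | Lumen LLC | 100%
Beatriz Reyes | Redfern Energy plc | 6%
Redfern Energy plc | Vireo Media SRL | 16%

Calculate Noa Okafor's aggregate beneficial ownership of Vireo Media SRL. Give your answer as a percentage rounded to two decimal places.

42.76%

Noa reaches Vireo along 3 paths.
Via Talus: 65% × 25% = 16.25%.
Via Ardent → Basalt → Sable: 41% × 100% × 100% × 35% = 14.35%.
Via Redfern: 76% × 16% = 12.16%.
Total: 16.25% + 14.35% + 12.16% = 42.76%.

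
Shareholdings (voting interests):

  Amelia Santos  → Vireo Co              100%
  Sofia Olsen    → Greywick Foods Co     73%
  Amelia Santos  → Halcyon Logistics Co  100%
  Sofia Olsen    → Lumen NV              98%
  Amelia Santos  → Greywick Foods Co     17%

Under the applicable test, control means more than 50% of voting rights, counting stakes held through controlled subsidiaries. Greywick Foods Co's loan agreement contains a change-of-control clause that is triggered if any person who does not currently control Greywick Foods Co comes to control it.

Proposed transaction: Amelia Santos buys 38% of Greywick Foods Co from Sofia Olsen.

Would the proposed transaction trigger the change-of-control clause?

Yes

The purchase adds only to Amelia's holdings (Sofia's stake shrinks), so Amelia is the only person who could newly come to control Greywick.
Amelia holds 100% of Halcyon, so Amelia controls Halcyon.
Amelia holds 100% of Vireo, so Amelia controls Vireo.
In Greywick, Amelia's side holds only 17%, not > 50%.
So before the transaction, Amelia does not control Greywick.
After the purchase, Amelia's direct stake in Greywick rises to 17% + 38% = 55%, and Sofia's stake falls to 35%.
Amelia holds 55% of Greywick, so Amelia controls Greywick.
Amelia did not control Greywick before and does after, so the clause is triggered.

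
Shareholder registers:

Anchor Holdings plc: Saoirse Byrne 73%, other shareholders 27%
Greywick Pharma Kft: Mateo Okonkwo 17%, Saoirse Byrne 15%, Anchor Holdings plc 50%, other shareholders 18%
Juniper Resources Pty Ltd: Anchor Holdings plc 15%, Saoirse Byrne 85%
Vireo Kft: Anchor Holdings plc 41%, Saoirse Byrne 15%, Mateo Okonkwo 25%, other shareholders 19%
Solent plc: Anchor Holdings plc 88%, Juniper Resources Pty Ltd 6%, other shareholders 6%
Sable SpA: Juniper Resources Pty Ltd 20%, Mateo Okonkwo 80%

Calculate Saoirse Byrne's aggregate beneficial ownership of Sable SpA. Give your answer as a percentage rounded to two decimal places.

19.19%

Saoirse reaches Sable along 2 paths.
Via Anchor → Juniper: 73% × 15% × 20% = 2.19%.
Via Juniper: 85% × 20% = 17%.
Total: 2.19% + 17% = 19.19%.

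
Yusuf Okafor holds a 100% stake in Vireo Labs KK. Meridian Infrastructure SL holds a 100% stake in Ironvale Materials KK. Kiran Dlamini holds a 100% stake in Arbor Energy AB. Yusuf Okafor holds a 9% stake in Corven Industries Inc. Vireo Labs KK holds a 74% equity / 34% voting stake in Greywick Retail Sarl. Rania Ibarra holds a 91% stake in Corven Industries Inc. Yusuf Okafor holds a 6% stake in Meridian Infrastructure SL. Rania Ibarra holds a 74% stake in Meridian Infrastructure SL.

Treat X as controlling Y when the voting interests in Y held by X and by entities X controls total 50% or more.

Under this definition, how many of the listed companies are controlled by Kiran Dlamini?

1

Kiran holds 100% of Arbor, so Kiran controls Arbor.
No other company's threshold is met.
Kiran controls 1 company.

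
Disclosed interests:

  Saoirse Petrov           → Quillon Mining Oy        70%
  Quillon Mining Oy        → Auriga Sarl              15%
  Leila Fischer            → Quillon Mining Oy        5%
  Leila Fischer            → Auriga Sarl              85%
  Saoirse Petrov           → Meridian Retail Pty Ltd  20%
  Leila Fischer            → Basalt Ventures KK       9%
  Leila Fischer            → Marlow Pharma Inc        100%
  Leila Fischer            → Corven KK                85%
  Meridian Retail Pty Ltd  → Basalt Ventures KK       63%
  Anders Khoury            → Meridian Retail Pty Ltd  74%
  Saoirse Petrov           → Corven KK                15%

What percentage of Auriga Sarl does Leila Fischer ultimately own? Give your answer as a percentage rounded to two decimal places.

85.75%

Leila reaches Auriga along 2 paths.
Via Quillon: 5% × 15% = 0.75%.
Direct stake: 85% = 85%.
Total: 0.75% + 85% = 85.75%.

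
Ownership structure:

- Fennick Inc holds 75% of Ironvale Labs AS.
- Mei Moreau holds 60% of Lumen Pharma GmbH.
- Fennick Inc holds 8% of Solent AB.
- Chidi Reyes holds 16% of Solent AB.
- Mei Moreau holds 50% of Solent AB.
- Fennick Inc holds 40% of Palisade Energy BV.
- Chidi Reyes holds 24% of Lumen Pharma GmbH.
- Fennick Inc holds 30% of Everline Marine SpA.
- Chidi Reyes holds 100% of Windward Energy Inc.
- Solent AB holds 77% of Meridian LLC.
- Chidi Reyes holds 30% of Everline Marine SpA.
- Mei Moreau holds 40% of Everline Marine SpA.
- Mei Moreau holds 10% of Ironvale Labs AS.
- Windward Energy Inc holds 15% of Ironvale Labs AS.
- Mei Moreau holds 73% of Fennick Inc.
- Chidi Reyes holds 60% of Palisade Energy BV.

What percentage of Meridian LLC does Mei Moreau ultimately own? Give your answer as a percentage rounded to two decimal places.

Mei reaches Meridian along 2 paths.
Via Fennick → Solent: 73% × 8% × 77% = 4.4968%.
Via Solent: 50% × 77% = 38.5%.
Total: 4.4968% + 38.5% = 42.9968%.
Rounded: 43.00%.

43.00%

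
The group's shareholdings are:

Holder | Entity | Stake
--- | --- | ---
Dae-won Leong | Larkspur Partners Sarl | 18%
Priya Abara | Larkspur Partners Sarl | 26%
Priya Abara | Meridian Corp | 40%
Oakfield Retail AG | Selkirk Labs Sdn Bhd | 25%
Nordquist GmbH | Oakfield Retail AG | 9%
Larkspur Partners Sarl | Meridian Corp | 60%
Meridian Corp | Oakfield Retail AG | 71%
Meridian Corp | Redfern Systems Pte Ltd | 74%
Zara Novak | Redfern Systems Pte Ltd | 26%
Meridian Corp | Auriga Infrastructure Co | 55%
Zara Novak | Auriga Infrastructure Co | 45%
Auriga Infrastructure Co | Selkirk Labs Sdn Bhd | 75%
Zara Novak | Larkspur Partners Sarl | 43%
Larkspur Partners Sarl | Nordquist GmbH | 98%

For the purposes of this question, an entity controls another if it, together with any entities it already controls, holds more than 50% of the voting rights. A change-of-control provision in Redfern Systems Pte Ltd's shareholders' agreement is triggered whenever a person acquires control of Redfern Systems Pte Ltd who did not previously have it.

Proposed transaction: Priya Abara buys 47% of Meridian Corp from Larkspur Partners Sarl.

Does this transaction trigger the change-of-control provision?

The purchase adds only to Priya's holdings (Larkspur's stake shrinks), so Priya is the only person who could newly come to control Redfern.
Priya's largest direct stake is 40% in Meridian, which does not meet the threshold, so Priya controls no company.
Neither Priya nor any entity Priya controls holds any voting interest in Redfern.
So before the transaction, Priya does not control Redfern.
After the purchase, Priya's direct stake in Meridian rises to 40% + 47% = 87%, and Larkspur's stake falls to 13%.
Priya holds 87% of Meridian, so Priya controls Meridian.
Meridian holds 74% of Redfern, so Priya controls Redfern.
Priya did not control Redfern before and does after, so the clause is triggered.

Yes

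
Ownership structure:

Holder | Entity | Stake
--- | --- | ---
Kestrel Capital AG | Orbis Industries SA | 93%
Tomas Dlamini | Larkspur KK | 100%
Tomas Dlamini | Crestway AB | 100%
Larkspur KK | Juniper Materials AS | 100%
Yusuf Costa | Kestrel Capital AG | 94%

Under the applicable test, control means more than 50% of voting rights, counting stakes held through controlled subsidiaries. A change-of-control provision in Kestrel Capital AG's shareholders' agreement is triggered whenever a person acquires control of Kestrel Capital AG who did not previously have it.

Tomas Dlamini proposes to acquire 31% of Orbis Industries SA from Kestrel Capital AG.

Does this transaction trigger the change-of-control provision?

No

The purchase adds only to Tomas's holdings (Kestrel's stake shrinks), so Tomas is the only person who could newly come to control Kestrel.
Tomas holds 100% of Larkspur, so Tomas controls Larkspur.
Tomas holds 100% of Crestway, so Tomas controls Crestway.
Larkspur holds 100% of Juniper, so Tomas controls Juniper.
Neither Tomas nor any entity Tomas controls holds any voting interest in Kestrel.
So before the transaction, Tomas does not control Kestrel.
After the purchase, Tomas holds 31% of Orbis directly, and Kestrel's stake falls to 62%.
Tomas's side now holds 31% of Orbis, not > 50%, so Tomas still does not control Orbis.
After the transaction, neither Tomas nor any entity Tomas controls holds a voting interest in Kestrel, so Tomas still does not control it.
No new person acquires control, so the clause is not triggered.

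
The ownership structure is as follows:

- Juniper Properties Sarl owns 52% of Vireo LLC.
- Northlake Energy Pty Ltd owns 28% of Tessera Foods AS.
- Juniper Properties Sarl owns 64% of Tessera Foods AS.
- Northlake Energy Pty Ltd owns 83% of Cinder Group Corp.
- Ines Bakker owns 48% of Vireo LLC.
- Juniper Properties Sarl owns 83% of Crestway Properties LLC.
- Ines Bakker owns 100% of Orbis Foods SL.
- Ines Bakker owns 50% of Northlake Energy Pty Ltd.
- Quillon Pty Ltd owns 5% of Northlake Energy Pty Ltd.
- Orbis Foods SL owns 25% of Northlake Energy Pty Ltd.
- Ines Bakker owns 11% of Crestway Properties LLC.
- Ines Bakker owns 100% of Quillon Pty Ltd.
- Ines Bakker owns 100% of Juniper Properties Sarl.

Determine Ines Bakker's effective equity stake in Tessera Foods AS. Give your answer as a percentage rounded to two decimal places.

86.40%

Ines reaches Tessera along 4 paths.
Via Quillon → Northlake: 100% × 5% × 28% = 1.4%.
Via Northlake: 50% × 28% = 14%.
Via Orbis → Northlake: 100% × 25% × 28% = 7%.
Via Juniper: 100% × 64% = 64%.
Total: 1.4% + 14% + 7% + 64% = 86.4%.
Rounded: 86.40%.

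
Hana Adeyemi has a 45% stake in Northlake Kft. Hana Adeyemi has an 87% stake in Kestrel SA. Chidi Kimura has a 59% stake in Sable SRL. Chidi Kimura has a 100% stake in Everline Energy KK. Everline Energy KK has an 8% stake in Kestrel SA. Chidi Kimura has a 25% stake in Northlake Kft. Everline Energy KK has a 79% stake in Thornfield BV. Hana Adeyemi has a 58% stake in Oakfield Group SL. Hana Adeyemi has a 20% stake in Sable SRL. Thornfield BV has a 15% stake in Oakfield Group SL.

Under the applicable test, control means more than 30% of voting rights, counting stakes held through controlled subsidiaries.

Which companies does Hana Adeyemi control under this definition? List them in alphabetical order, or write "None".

Hana holds 45% of Northlake, so Hana controls Northlake.
Hana holds 87% of Kestrel, so Hana controls Kestrel.
Hana holds 58% of Oakfield, so Hana controls Oakfield.
No other company's threshold is met.

Kestrel SA, Northlake Kft, Oakfield Group SL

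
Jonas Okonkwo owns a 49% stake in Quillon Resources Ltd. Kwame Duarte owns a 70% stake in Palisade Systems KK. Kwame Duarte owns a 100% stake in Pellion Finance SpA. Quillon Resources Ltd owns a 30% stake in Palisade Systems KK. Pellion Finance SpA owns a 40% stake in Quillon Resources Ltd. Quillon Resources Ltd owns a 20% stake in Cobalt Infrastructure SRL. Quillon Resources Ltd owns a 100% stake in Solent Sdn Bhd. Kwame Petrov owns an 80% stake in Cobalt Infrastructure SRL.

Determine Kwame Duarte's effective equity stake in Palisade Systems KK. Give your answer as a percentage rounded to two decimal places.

Kwame Duarte reaches Palisade along 2 paths.
Direct stake: 70% = 70%.
Via Pellion → Quillon: 100% × 40% × 30% = 12%.
Total: 70% + 12% = 82%.
Rounded: 82.00%.

82.00%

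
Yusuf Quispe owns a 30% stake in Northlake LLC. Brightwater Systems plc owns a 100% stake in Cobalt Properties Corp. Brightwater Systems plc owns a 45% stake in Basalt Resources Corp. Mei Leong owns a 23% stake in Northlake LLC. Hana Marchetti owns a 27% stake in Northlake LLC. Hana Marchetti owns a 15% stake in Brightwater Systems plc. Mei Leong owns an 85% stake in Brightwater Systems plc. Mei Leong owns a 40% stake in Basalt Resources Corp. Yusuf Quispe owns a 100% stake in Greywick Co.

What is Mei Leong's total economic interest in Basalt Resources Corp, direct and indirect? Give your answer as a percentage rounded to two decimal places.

78.25%

Mei reaches Basalt along 2 paths.
Direct stake: 40% = 40%.
Via Brightwater: 85% × 45% = 38.25%.
Total: 40% + 38.25% = 78.25%.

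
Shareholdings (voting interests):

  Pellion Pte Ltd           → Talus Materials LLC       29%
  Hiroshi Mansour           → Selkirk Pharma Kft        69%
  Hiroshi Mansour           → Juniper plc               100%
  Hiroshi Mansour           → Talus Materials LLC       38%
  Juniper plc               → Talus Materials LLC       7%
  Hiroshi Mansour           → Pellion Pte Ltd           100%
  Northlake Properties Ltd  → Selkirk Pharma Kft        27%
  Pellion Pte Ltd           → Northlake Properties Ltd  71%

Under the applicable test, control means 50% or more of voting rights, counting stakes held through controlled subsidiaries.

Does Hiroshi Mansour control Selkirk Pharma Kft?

Yes

Hiroshi holds 100% of Pellion, so Hiroshi controls Pellion.
Pellion holds 71% of Northlake, so Hiroshi controls Northlake.
Northlake and Hiroshi together hold 27% + 69% = 96% of Selkirk, so Hiroshi controls Selkirk.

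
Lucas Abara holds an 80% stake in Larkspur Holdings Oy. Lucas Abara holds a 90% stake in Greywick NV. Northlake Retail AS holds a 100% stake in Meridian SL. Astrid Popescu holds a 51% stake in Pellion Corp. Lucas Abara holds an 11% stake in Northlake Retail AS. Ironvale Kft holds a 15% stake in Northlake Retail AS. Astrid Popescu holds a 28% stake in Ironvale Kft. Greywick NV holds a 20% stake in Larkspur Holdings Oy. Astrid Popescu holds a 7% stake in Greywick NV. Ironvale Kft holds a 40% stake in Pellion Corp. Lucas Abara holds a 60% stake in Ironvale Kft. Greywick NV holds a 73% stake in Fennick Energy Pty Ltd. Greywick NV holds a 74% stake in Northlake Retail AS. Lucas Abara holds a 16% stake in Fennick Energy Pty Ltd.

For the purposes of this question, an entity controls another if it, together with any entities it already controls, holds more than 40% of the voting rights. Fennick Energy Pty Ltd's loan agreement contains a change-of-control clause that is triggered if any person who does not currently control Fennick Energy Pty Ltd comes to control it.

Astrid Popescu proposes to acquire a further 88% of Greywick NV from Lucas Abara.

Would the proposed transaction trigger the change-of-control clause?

Yes

The purchase adds only to Astrid's holdings (Lucas's stake shrinks), so Astrid is the only person who could newly come to control Fennick.
Astrid holds 51% of Pellion, so Astrid controls Pellion.
Neither Astrid nor any entity Astrid controls holds any voting interest in Fennick.
So before the transaction, Astrid does not control Fennick.
After the purchase, Astrid's direct stake in Greywick rises to 7% + 88% = 95%, and Lucas's stake falls to 2%.
Astrid holds 95% of Greywick, so Astrid controls Greywick.
Greywick holds 73% of Fennick, so Astrid controls Fennick.
Astrid did not control Fennick before and does after, so the clause is triggered.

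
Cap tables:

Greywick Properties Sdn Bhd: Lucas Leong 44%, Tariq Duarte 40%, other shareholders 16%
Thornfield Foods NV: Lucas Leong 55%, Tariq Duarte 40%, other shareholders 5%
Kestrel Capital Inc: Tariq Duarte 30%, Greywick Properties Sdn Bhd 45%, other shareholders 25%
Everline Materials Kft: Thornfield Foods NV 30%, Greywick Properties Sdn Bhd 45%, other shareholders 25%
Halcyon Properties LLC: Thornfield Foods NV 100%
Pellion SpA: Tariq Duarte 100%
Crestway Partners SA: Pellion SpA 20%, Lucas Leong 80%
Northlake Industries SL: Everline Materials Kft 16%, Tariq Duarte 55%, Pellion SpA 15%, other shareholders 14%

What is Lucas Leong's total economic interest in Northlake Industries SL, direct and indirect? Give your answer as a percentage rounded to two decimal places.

Lucas reaches Northlake along 2 paths.
Via Thornfield → Everline: 55% × 30% × 16% = 2.64%.
Via Greywick → Everline: 44% × 45% × 16% = 3.168%.
Total: 2.64% + 3.168% = 5.808%.
Rounded: 5.81%.

5.81%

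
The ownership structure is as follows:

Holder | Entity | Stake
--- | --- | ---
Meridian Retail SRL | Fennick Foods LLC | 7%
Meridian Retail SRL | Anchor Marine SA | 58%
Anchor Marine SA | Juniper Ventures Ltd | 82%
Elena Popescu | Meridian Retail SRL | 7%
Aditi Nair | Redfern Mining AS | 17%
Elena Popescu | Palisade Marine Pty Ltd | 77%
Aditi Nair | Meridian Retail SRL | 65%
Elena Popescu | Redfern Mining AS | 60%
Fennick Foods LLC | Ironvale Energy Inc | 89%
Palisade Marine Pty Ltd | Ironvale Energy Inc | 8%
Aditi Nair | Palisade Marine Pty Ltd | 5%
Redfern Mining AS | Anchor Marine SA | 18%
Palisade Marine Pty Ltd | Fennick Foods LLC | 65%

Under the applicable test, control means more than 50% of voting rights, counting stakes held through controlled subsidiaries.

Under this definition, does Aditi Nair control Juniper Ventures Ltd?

Yes

Aditi holds 65% of Meridian, so Aditi controls Meridian.
Meridian holds 58% of Anchor, so Aditi controls Anchor.
Anchor holds 82% of Juniper, so Aditi controls Juniper.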